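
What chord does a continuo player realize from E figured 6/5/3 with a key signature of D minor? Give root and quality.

C dominant seventh

The figures 6/5/3 indicate a seventh chord in first inversion.
In first inversion the root lies a sixth above the bass: a sixth above E in D minor is C.
The chord tones are E, G, Bb, C, giving C dominant seventh.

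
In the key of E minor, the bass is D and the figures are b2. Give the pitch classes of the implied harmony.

D, Eb, G, B

The written figures b2 are shorthand for 6/4/2: the 6/4 are implied.
A second above D in this key is E, lowered to Eb by the flat.
A fourth above D in this key is G.
A sixth above D in this key is B.
Together with the bass D, this spells Eb augmented major seventh in third inversion.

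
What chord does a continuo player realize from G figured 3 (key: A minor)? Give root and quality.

The figures 3 indicate a triad in root position.
In root position the bass is the root, so the root is G.
The chord tones are G, B, D, giving G major.

G major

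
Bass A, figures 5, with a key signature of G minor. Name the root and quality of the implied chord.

The figures 5 indicate a triad in root position.
In root position the bass is the root, so the root is A.
The chord tones are A, C, Eb, giving A diminished.

A diminished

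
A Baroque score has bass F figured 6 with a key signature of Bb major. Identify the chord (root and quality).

The figures 6 indicate a triad in first inversion.
In first inversion the root lies a sixth above the bass: a sixth above F in Bb major is D.
The chord tones are F, A, D, giving D minor.

D minor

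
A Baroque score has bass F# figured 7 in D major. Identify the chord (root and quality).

The figures 7 indicate a seventh chord in root position.
In root position the bass is the root, so the root is F#.
The chord tones are F#, A, C#, E, giving F# minor seventh.

F# minor seventh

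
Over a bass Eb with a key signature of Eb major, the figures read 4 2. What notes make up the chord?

Eb, F, Ab, C

The written figures 4 2 are shorthand for 6/4/2: the 6 is implied.
A second above Eb in this key is F.
A fourth above Eb in this key is Ab.
A sixth above Eb in this key is C.
Together with the bass Eb, this spells F minor seventh in third inversion.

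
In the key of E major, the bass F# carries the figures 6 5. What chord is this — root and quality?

The figures 6 5 indicate a seventh chord in first inversion.
In first inversion the root lies a sixth above the bass: a sixth above F# in E major is D#.
The chord tones are F#, A, C#, D#, giving D# half-diminished seventh.

D# half-diminished seventh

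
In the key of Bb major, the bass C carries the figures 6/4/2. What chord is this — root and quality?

D minor seventh

The figures 6/4/2 indicate a seventh chord in third inversion.
In third inversion the root lies a second above the bass: a second above C in Bb major is D.
The chord tones are C, D, F, A, giving D minor seventh.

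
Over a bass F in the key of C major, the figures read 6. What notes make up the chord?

The written figures 6 are shorthand for 6/3: the 3 is implied.
A third above F in this key is A.
A sixth above F in this key is D.
Together with the bass F, this spells D minor in first inversion.

F, A, D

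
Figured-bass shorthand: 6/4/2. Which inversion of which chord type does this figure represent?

seventh chord, third inversion

Intervals of 6/4/2 above the bass form a seventh chord; the bass is the seventh, so this is third inversion.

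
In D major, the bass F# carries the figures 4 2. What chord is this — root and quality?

G major seventh

The figures 4 2 indicate a seventh chord in third inversion.
In third inversion the root lies a second above the bass: a second above F# in D major is G.
The chord tones are F#, G, B, D, giving G major seventh.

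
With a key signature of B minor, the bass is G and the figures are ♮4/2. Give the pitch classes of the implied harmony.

G, A, C, E

The written figures ♮4/2 are shorthand for 6/4/2: the 6 is implied.
A second above G in this key is A.
A fourth above G in this key is C#, made natural (C) by the ♮ figure.
A sixth above G in this key is E.
Together with the bass G, this spells A minor seventh in third inversion.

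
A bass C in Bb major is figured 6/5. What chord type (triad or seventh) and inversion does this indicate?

seventh chord, first inversion

6/5 is shorthand for 6/5/3.
Intervals of 6/5/3 above the bass form a seventh chord; the bass is the third, so this is first inversion.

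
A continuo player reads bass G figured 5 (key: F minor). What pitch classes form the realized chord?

The written figures 5 are shorthand for 5/3: the 3 is implied.
A third above G in this key is Bb.
A fifth above G in this key is Db.
Together with the bass G, this spells G diminished in root position.

G, Bb, Db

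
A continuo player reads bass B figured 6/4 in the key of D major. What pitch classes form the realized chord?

B, E, G

A fourth above B in this key is E.
A sixth above B in this key is G.
Together with the bass B, this spells E minor in second inversion.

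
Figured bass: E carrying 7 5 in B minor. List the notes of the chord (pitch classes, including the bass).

E, G, B, D

The written figures 7 5 are shorthand for 7/5/3: the 3 is implied.
A third above E in this key is G.
A fifth above E in this key is B.
A seventh above E in this key is D.
Together with the bass E, this spells E minor seventh in root position.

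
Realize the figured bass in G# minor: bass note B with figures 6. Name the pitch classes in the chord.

The written figures 6 are shorthand for 6/3: the 3 is implied.
A third above B in this key is D#.
A sixth above B in this key is G#.
Together with the bass B, this spells G# minor in first inversion.

B, D#, G#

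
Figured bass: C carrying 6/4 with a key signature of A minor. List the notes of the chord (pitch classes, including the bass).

C, F, A

A fourth above C in this key is F.
A sixth above C in this key is A.
Together with the bass C, this spells F major in second inversion.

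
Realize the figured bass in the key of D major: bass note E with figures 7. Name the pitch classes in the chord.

The written figures 7 are shorthand for 7/5/3: the 5/3 are implied.
A third above E in this key is G.
A fifth above E in this key is B.
A seventh above E in this key is D.
Together with the bass E, this spells E minor seventh in root position.

E, G, B, D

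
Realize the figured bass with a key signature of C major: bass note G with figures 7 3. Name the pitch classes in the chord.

The written figures 7 3 are shorthand for 7/5/3: the 5 is implied.
A third above G in this key is B.
A fifth above G in this key is D.
A seventh above G in this key is F.
Together with the bass G, this spells G dominant seventh in root position.

G, B, D, F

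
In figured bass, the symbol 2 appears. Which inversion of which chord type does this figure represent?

2 is shorthand for 6/4/2.
Intervals of 6/4/2 above the bass form a seventh chord; the bass is the seventh, so this is third inversion.

seventh chord, third inversion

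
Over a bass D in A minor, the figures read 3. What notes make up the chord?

The written figures 3 are shorthand for 5/3: the 5 is implied.
A third above D in this key is F.
A fifth above D in this key is A.
Together with the bass D, this spells D minor in root position.

D, F, A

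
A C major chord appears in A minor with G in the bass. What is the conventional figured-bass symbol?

G is the fifth of C major, so the chord is in second inversion.
A triad in second inversion is figured 6/4, conventionally abbreviated 6/4.

6/4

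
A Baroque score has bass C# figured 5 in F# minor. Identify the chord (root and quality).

C# minor

The figures 5 indicate a triad in root position.
In root position the bass is the root, so the root is C#.
The chord tones are C#, E, G#, giving C# minor.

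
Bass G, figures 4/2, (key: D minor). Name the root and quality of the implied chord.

The figures 4/2 indicate a seventh chord in third inversion.
In third inversion the root lies a second above the bass: a second above G in D minor is A.
The chord tones are G, A, C, E, giving A minor seventh.

A minor seventh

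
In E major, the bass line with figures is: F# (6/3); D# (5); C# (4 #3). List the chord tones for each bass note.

F#, A, D# | D#, F#, A | C#, E#, F#, A

F# (6/3): F#, A, D#.
D# (5/3): D#, F#, A.
C# (6/4/#3): C#, E#, F#, A.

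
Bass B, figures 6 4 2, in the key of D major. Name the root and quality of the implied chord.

The figures 6 4 2 indicate a seventh chord in third inversion.
In third inversion the root lies a second above the bass: a second above B in D major is C#.
The chord tones are B, C#, E, G, giving C# half-diminished seventh.

C# half-diminished seventh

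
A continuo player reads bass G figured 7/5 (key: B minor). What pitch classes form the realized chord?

The written figures 7/5 are shorthand for 7/5/3: the 3 is implied.
A third above G in this key is B.
A fifth above G in this key is D.
A seventh above G in this key is F#.
Together with the bass G, this spells G major seventh in root position.

G, B, D, F#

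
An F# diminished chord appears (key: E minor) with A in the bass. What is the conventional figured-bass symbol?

A is the third of F# diminished, so the chord is in first inversion.
A triad in first inversion is figured 6/3, conventionally abbreviated 6.

6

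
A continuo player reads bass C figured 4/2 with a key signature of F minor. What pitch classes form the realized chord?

The written figures 4/2 are shorthand for 6/4/2: the 6 is implied.
A second above C in this key is Db.
A fourth above C in this key is F.
A sixth above C in this key is Ab.
Together with the bass C, this spells Db major seventh in third inversion.

C, Db, F, Ab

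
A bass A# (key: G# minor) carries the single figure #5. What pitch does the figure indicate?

Counting 4 letter steps above A# lands on E; in G# minor, that letter is E.
The #5 figure raises it a semitone, giving E#.

E#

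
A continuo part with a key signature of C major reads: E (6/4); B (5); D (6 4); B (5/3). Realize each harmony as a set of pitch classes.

E (6/4): E, A, C.
B (5/3): B, D, F.
D (6/4): D, G, B.
B (5/3): B, D, F.

E, A, C | B, D, F | D, G, B | B, D, F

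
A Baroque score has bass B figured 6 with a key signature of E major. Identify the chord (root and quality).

The figures 6 indicate a triad in first inversion.
In first inversion the root lies a sixth above the bass: a sixth above B in E major is G#.
The chord tones are B, D#, G#, giving G# minor.

G# minor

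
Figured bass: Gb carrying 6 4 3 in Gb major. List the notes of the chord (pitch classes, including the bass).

Gb, Bb, Cb, Eb

A third above Gb in this key is Bb.
A fourth above Gb in this key is Cb.
A sixth above Gb in this key is Eb.
Together with the bass Gb, this spells Cb major seventh in second inversion.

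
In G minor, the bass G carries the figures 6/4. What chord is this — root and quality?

C minor

The figures 6/4 indicate a triad in second inversion.
In second inversion the root lies a fourth above the bass: a fourth above G in G minor is C.
The chord tones are G, C, Eb, giving C minor.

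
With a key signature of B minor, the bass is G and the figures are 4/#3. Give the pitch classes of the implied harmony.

G, B#, C#, E

The written figures 4/#3 are shorthand for 6/4/3: the 6 is implied.
A third above G in this key is B, raised to B# by the sharp.
A fourth above G in this key is C#.
A sixth above G in this key is E.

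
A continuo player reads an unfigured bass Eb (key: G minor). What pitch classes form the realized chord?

Eb, G, Bb

An unfigured bass implies 5/3.
A third above Eb in this key is G.
A fifth above Eb in this key is Bb.
Together with the bass Eb, this spells Eb major in root position.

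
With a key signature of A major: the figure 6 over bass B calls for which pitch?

G#

Counting 5 letter steps above B lands on G; in A major, that letter is G#.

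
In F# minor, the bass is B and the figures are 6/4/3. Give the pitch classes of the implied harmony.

A third above B in this key is D.
A fourth above B in this key is E.
A sixth above B in this key is G#.
Together with the bass B, this spells E dominant seventh in second inversion.

B, D, E, G#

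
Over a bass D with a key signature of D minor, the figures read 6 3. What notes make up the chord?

D, F, Bb

A third above D in this key is F.
A sixth above D in this key is Bb.
Together with the bass D, this spells Bb major in first inversion.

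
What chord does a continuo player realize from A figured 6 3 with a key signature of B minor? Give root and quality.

F# minor

The figures 6 3 indicate a triad in first inversion.
In first inversion the root lies a sixth above the bass: a sixth above A in B minor is F#.
The chord tones are A, C#, F#, giving F# minor.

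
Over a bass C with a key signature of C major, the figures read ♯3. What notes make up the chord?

The written figures ♯3 are shorthand for 5/3: the 5 is implied.
A third above C in this key is E, raised to E# by the sharp.
A fifth above C in this key is G.

C, E#, G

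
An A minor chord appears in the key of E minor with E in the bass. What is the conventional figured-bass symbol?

E is the fifth of A minor, so the chord is in second inversion.
A triad in second inversion is figured 6/4, conventionally abbreviated 6/4.

6/4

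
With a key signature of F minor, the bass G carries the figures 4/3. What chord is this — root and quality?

C minor seventh

The figures 4/3 indicate a seventh chord in second inversion.
In second inversion the root lies a fourth above the bass: a fourth above G in F minor is C.
The chord tones are G, Bb, C, Eb, giving C minor seventh.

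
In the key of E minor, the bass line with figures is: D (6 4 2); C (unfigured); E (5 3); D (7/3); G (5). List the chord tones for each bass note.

D, E, G, B | C, E, G | E, G, B | D, F#, A, C | G, B, D

D (6/4/2): D, E, G, B.
C (5/3): C, E, G.
E (5/3): E, G, B.
D (7/5/3): D, F#, A, C.
G (5/3): G, B, D.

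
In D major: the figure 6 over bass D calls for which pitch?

B

Counting 5 letter steps above D lands on B; in D major, that letter is B.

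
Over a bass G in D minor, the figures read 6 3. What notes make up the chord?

G, Bb, E

A third above G in this key is Bb.
A sixth above G in this key is E.
Together with the bass G, this spells E diminished in first inversion.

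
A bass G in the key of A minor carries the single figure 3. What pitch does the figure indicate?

B

Counting 2 letter steps above G lands on B; in A minor, that letter is B.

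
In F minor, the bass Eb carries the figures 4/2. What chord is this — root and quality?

F minor seventh

The figures 4/2 indicate a seventh chord in third inversion.
In third inversion the root lies a second above the bass: a second above Eb in F minor is F.
The chord tones are Eb, F, Ab, C, giving F minor seventh.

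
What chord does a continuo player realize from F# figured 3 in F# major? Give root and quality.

The figures 3 indicate a triad in root position.
In root position the bass is the root, so the root is F#.
The chord tones are F#, A#, C#, giving F# major.

F# major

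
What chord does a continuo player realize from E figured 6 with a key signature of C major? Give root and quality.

C major

The figures 6 indicate a triad in first inversion.
In first inversion the root lies a sixth above the bass: a sixth above E in C major is C.
The chord tones are E, G, C, giving C major.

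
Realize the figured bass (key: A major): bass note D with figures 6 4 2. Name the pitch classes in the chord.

D, E, G#, B

A second above D in this key is E.
A fourth above D in this key is G#.
A sixth above D in this key is B.
Together with the bass D, this spells E dominant seventh in third inversion.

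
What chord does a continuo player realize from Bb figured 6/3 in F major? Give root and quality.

The figures 6/3 indicate a triad in first inversion.
In first inversion the root lies a sixth above the bass: a sixth above Bb in F major is G.
The chord tones are Bb, D, G, giving G minor.

G minor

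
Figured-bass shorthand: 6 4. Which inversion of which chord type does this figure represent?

triad, second inversion

Intervals of 6/4 above the bass form a triad; the bass is the fifth, so this is second inversion.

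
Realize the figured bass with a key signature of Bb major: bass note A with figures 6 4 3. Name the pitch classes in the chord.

A third above A in this key is C.
A fourth above A in this key is D.
A sixth above A in this key is F.
Together with the bass A, this spells D minor seventh in second inversion.

A, C, D, F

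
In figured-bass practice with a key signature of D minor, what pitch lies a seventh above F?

E

Counting 6 letter steps above F lands on E; in D minor, that letter is E.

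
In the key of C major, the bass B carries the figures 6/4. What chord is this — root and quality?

E minor

The figures 6/4 indicate a triad in second inversion.
In second inversion the root lies a fourth above the bass: a fourth above B in C major is E.
The chord tones are B, E, G, giving E minor.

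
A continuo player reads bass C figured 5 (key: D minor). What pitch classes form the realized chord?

The written figures 5 are shorthand for 5/3: the 3 is implied.
A third above C in this key is E.
A fifth above C in this key is G.
Together with the bass C, this spells C major in root position.

C, E, G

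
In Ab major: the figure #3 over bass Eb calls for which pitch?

G#

Counting 2 letter steps above Eb lands on G; in Ab major, that letter is G.
The #3 figure raises it a semitone, giving G#.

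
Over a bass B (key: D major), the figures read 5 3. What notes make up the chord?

B, D, F#

A third above B in this key is D.
A fifth above B in this key is F#.
Together with the bass B, this spells B minor in root position.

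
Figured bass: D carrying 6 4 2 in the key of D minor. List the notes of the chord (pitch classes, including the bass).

D, E, G, Bb

A second above D in this key is E.
A fourth above D in this key is G.
A sixth above D in this key is Bb.
Together with the bass D, this spells E half-diminished seventh in third inversion.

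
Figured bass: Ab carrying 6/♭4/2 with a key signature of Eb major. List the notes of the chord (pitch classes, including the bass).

Ab, Bb, Db, F

A second above Ab in this key is Bb.
A fourth above Ab in this key is D, lowered to Db by the flat.
A sixth above Ab in this key is F.
Together with the bass Ab, this spells Bb minor seventh in third inversion.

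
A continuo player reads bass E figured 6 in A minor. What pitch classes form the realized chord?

The written figures 6 are shorthand for 6/3: the 3 is implied.
A third above E in this key is G.
A sixth above E in this key is C.
Together with the bass E, this spells C major in first inversion.

E, G, C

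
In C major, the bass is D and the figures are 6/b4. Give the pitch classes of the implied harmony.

D, Gb, B

A fourth above D in this key is G, lowered to Gb by the flat.
A sixth above D in this key is B.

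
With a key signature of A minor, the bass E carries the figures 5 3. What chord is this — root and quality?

The figures 5 3 indicate a triad in root position.
In root position the bass is the root, so the root is E.
The chord tones are E, G, B, giving E minor.

E minor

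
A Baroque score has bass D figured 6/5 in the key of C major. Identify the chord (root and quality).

The figures 6/5 indicate a seventh chord in first inversion.
In first inversion the root lies a sixth above the bass: a sixth above D in C major is B.
The chord tones are D, F, A, B, giving B half-diminished seventh.

B half-diminished seventh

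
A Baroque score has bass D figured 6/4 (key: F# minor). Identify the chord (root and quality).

G# diminished

The figures 6/4 indicate a triad in second inversion.
In second inversion the root lies a fourth above the bass: a fourth above D in F# minor is G#.
The chord tones are D, G#, B, giving G# diminished.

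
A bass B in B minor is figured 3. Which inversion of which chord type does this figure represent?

triad, root position

3 is shorthand for 5/3.
Intervals of 5/3 above the bass form a triad; the bass is the root, so this is root position.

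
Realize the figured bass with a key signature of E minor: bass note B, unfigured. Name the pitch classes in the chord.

An unfigured bass implies 5/3.
A third above B in this key is D.
A fifth above B in this key is F#.
Together with the bass B, this spells B minor in root position.

B, D, F#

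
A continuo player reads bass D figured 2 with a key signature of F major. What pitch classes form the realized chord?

The written figures 2 are shorthand for 6/4/2: the 6/4 are implied.
A second above D in this key is E.
A fourth above D in this key is G.
A sixth above D in this key is Bb.
Together with the bass D, this spells E half-diminished seventh in third inversion.

D, E, G, Bb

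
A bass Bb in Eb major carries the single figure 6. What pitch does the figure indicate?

Counting 5 letter steps above Bb lands on G; in Eb major, that letter is G.

G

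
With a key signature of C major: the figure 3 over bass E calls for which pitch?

G

Counting 2 letter steps above E lands on G; in C major, that letter is G.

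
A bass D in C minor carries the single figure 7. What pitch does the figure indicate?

Counting 6 letter steps above D lands on C; in C minor, that letter is C.

C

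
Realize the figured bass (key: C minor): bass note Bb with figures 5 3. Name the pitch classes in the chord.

A third above Bb in this key is D.
A fifth above Bb in this key is F.
Together with the bass Bb, this spells Bb major in root position.

Bb, D, F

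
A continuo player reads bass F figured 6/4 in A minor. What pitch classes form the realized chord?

F, B, D

A fourth above F in this key is B.
A sixth above F in this key is D.
Together with the bass F, this spells B diminished in second inversion.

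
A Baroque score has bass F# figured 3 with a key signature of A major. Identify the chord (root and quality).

The figures 3 indicate a triad in root position.
In root position the bass is the root, so the root is F#.
The chord tones are F#, A, C#, giving F# minor.

F# minor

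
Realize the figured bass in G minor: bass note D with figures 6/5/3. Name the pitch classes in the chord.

D, F, A, Bb

A third above D in this key is F.
A fifth above D in this key is A.
A sixth above D in this key is Bb.
Together with the bass D, this spells Bb major seventh in first inversion.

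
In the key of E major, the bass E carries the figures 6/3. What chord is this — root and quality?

C# minor

The figures 6/3 indicate a triad in first inversion.
In first inversion the root lies a sixth above the bass: a sixth above E in E major is C#.
The chord tones are E, G#, C#, giving C# minor.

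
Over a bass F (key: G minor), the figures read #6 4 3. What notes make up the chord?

A third above F in this key is A.
A fourth above F in this key is Bb.
A sixth above F in this key is D, raised to D# by the sharp.

F, A, Bb, D#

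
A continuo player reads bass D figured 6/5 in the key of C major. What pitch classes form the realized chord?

D, F, A, B

The written figures 6/5 are shorthand for 6/5/3: the 3 is implied.
A third above D in this key is F.
A fifth above D in this key is A.
A sixth above D in this key is B.
Together with the bass D, this spells B half-diminished seventh in first inversion.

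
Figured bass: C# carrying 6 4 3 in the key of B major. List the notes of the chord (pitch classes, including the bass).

A third above C# in this key is E.
A fourth above C# in this key is F#.
A sixth above C# in this key is A#.
Together with the bass C#, this spells F# dominant seventh in second inversion.

C#, E, F#, A#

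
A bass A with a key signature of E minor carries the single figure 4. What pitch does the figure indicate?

Counting 3 letter steps above A lands on D; in E minor, that letter is D.

D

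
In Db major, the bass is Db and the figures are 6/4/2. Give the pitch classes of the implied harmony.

A second above Db in this key is Eb.
A fourth above Db in this key is Gb.
A sixth above Db in this key is Bb.
Together with the bass Db, this spells Eb minor seventh in third inversion.

Db, Eb, Gb, Bb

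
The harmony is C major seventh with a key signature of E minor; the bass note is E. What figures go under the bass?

6/5

E is the third of C major seventh, so the chord is in first inversion.
A seventh chord in first inversion is figured 6/5/3, conventionally abbreviated 6/5.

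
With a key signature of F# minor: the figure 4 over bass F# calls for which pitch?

Counting 3 letter steps above F# lands on B; in F# minor, that letter is B.

B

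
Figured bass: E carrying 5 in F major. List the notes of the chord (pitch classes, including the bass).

The written figures 5 are shorthand for 5/3: the 3 is implied.
A third above E in this key is G.
A fifth above E in this key is Bb.
Together with the bass E, this spells E diminished in root position.

E, G, Bb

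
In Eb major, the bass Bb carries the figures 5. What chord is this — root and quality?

Bb major

The figures 5 indicate a triad in root position.
In root position the bass is the root, so the root is Bb.
The chord tones are Bb, D, F, giving Bb major.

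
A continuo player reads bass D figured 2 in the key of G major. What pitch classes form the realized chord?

The written figures 2 are shorthand for 6/4/2: the 6/4 are implied.
A second above D in this key is E.
A fourth above D in this key is G.
A sixth above D in this key is B.
Together with the bass D, this spells E minor seventh in third inversion.

D, E, G, B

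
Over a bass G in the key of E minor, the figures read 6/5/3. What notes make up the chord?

G, B, D, E

A third above G in this key is B.
A fifth above G in this key is D.
A sixth above G in this key is E.
Together with the bass G, this spells E minor seventh in first inversion.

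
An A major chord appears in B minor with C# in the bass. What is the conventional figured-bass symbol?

C# is the third of A major, so the chord is in first inversion.
A triad in first inversion is figured 6/3, conventionally abbreviated 6.

6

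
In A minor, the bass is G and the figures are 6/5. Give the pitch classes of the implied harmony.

G, B, D, E

The written figures 6/5 are shorthand for 6/5/3: the 3 is implied.
A third above G in this key is B.
A fifth above G in this key is D.
A sixth above G in this key is E.
Together with the bass G, this spells E minor seventh in first inversion.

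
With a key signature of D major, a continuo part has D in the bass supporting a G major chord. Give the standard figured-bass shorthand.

D is the fifth of G major, so the chord is in second inversion.
A triad in second inversion is figured 6/4, conventionally abbreviated 6/4.

6/4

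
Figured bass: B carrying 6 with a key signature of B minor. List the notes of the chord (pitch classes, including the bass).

The written figures 6 are shorthand for 6/3: the 3 is implied.
A third above B in this key is D.
A sixth above B in this key is G.
Together with the bass B, this spells G major in first inversion.

B, D, G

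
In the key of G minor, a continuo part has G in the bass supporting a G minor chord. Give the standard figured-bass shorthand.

no figures

G is the root of G minor, so the chord is in root position.
A triad in root position is figured 5/3, conventionally abbreviated (no figures — root-position triad).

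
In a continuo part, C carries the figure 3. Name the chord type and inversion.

triad, root position

3 is shorthand for 5/3.
Intervals of 5/3 above the bass form a triad; the bass is the root, so this is root position.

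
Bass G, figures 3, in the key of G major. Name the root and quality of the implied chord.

The figures 3 indicate a triad in root position.
In root position the bass is the root, so the root is G.
The chord tones are G, B, D, giving G major.

G major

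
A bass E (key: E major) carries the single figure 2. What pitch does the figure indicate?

F#

Counting 1 letter step above E lands on F; in E major, that letter is F#.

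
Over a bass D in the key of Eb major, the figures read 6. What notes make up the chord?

D, F, Bb

The written figures 6 are shorthand for 6/3: the 3 is implied.
A third above D in this key is F.
A sixth above D in this key is Bb.
Together with the bass D, this spells Bb major in first inversion.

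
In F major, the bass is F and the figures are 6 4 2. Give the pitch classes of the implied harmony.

F, G, Bb, D

A second above F in this key is G.
A fourth above F in this key is Bb.
A sixth above F in this key is D.
Together with the bass F, this spells G minor seventh in third inversion.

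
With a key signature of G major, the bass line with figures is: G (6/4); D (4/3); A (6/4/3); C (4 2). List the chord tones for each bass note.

G (6/4): G, C, E.
D (6/4/3): D, F#, G, B.
A (6/4/3): A, C, D, F#.
C (6/4/2): C, D, F#, A.

G, C, E | D, F#, G, B | A, C, D, F# | C, D, F#, A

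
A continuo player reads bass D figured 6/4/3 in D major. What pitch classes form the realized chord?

A third above D in this key is F#.
A fourth above D in this key is G.
A sixth above D in this key is B.
Together with the bass D, this spells G major seventh in second inversion.

D, F#, G, B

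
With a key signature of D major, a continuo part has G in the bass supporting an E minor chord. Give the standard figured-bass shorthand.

G is the third of E minor, so the chord is in first inversion.
A triad in first inversion is figured 6/3, conventionally abbreviated 6.

6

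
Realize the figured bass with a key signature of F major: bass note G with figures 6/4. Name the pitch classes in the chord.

G, C, E

A fourth above G in this key is C.
A sixth above G in this key is E.
Together with the bass G, this spells C major in second inversion.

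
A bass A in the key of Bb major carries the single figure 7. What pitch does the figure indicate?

Counting 6 letter steps above A lands on G; in Bb major, that letter is G.

G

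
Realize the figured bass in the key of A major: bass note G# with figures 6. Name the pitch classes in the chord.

G#, B, E

The written figures 6 are shorthand for 6/3: the 3 is implied.
A third above G# in this key is B.
A sixth above G# in this key is E.
Together with the bass G#, this spells E major in first inversion.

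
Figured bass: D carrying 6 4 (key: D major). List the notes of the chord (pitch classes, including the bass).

A fourth above D in this key is G.
A sixth above D in this key is B.
Together with the bass D, this spells G major in second inversion.

D, G, B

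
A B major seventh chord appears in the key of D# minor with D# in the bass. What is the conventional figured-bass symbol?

D# is the third of B major seventh, so the chord is in first inversion.
A seventh chord in first inversion is figured 6/5/3, conventionally abbreviated 6/5.

6/5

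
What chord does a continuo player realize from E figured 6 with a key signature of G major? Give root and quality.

The figures 6 indicate a triad in first inversion.
In first inversion the root lies a sixth above the bass: a sixth above E in G major is C.
The chord tones are E, G, C, giving C major.

C major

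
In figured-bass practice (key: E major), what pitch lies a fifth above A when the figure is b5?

Counting 4 letter steps above A lands on E; in E major, that letter is E.
The b5 figure lowers it a semitone, giving Eb.

Eb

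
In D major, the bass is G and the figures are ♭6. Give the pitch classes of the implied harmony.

The written figures ♭6 are shorthand for 6/3: the 3 is implied.
A third above G in this key is B.
A sixth above G in this key is E, lowered to Eb by the flat.
Together with the bass G, this spells Eb augmented in first inversion.

G, B, Eb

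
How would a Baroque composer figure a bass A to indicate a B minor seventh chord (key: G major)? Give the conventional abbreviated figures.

4/2

A is the seventh of B minor seventh, so the chord is in third inversion.
A seventh chord in third inversion is figured 6/4/2, conventionally abbreviated 4/2.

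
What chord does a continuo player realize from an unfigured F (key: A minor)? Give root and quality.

An unfigured bass indicates a triad in root position.
In root position the bass is the root, so the root is F.
The chord tones are F, A, C, giving F major.

F major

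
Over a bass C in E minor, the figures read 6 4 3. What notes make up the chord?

C, E, F#, A

A third above C in this key is E.
A fourth above C in this key is F#.
A sixth above C in this key is A.
Together with the bass C, this spells F# half-diminished seventh in second inversion.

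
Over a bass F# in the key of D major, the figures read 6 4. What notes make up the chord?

A fourth above F# in this key is B.
A sixth above F# in this key is D.
Together with the bass F#, this spells B minor in second inversion.

F#, B, D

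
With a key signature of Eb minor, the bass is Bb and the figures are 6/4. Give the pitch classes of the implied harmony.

Bb, Eb, Gb

A fourth above Bb in this key is Eb.
A sixth above Bb in this key is Gb.
Together with the bass Bb, this spells Eb minor in second inversion.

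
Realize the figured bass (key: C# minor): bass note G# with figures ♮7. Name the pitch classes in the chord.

G#, B, D#, F

The written figures ♮7 are shorthand for 7/5/3: the 5/3 are implied.
A third above G# in this key is B.
A fifth above G# in this key is D#.
A seventh above G# in this key is F#, made natural (F) by the ♮ figure.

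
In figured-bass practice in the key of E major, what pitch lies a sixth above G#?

Counting 5 letter steps above G# lands on E; in E major, that letter is E.

E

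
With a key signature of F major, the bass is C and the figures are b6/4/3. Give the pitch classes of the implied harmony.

C, E, F, Ab

A third above C in this key is E.
A fourth above C in this key is F.
A sixth above C in this key is A, lowered to Ab by the flat.
Together with the bass C, this spells F minor-major seventh in second inversion.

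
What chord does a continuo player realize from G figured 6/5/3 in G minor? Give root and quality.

The figures 6/5/3 indicate a seventh chord in first inversion.
In first inversion the root lies a sixth above the bass: a sixth above G in G minor is Eb.
The chord tones are G, Bb, D, Eb, giving Eb major seventh.

Eb major seventh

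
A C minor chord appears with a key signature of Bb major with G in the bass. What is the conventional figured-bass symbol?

6/4

G is the fifth of C minor, so the chord is in second inversion.
A triad in second inversion is figured 6/4, conventionally abbreviated 6/4.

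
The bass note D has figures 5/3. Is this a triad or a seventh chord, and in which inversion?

Intervals of 5/3 above the bass form a triad; the bass is the root, so this is root position.

triad, root position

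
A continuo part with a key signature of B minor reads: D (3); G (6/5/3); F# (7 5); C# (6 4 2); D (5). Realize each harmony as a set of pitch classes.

D (5/3): D, F#, A.
G (6/5/3): G, B, D, E.
F# (7/5/3): F#, A, C#, E.
C# (6/4/2): C#, D, F#, A.
D (5/3): D, F#, A.

D, F#, A | G, B, D, E | F#, A, C#, E | C#, D, F#, A | D, F#, A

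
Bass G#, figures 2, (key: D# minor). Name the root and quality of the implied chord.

A# minor seventh

The figures 2 indicate a seventh chord in third inversion.
In third inversion the root lies a second above the bass: a second above G# in D# minor is A#.
The chord tones are G#, A#, C#, E#, giving A# minor seventh.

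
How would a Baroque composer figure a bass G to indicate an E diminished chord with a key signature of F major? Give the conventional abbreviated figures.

G is the third of E diminished, so the chord is in first inversion.
A triad in first inversion is figured 6/3, conventionally abbreviated 6.

6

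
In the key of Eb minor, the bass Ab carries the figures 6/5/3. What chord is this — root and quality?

The figures 6/5/3 indicate a seventh chord in first inversion.
In first inversion the root lies a sixth above the bass: a sixth above Ab in Eb minor is F.
The chord tones are Ab, Cb, Eb, F, giving F half-diminished seventh.

F half-diminished seventh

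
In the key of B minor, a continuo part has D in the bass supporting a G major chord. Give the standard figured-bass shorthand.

6/4

D is the fifth of G major, so the chord is in second inversion.
A triad in second inversion is figured 6/4, conventionally abbreviated 6/4.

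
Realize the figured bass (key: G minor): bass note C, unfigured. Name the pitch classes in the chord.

An unfigured bass implies 5/3.
A third above C in this key is Eb.
A fifth above C in this key is G.
Together with the bass C, this spells C minor in root position.

C, Eb, G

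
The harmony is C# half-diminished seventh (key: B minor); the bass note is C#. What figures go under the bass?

7

C# is the root of C# half-diminished seventh, so the chord is in root position.
A seventh chord in root position is figured 7/5/3, conventionally abbreviated 7.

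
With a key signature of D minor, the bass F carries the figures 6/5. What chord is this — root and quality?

D minor seventh

The figures 6/5 indicate a seventh chord in first inversion.
In first inversion the root lies a sixth above the bass: a sixth above F in D minor is D.
The chord tones are F, A, C, D, giving D minor seventh.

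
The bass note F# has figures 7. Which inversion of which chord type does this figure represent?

seventh chord, root position

7 is shorthand for 7/5/3.
Intervals of 7/5/3 above the bass form a seventh chord; the bass is the root, so this is root position.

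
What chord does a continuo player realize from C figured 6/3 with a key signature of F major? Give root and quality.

A minor

The figures 6/3 indicate a triad in first inversion.
In first inversion the root lies a sixth above the bass: a sixth above C in F major is A.
The chord tones are C, E, A, giving A minor.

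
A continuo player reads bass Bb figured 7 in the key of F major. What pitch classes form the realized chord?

Bb, D, F, A

The written figures 7 are shorthand for 7/5/3: the 5/3 are implied.
A third above Bb in this key is D.
A fifth above Bb in this key is F.
A seventh above Bb in this key is A.
Together with the bass Bb, this spells Bb major seventh in root position.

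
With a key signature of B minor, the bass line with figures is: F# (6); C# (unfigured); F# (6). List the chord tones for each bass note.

F#, A, D | C#, E, G | F#, A, D

F# (6/3): F#, A, D.
C# (5/3): C#, E, G.
F# (6/3): F#, A, D.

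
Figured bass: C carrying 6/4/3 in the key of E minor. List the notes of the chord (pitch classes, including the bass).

A third above C in this key is E.
A fourth above C in this key is F#.
A sixth above C in this key is A.
Together with the bass C, this spells F# half-diminished seventh in second inversion.

C, E, F#, A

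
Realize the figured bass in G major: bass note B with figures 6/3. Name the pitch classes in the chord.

B, D, G

A third above B in this key is D.
A sixth above B in this key is G.
Together with the bass B, this spells G major in first inversion.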